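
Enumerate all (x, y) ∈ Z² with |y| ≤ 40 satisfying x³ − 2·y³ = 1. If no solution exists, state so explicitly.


The equation is x³ - 2y³ = 1. For fixed y, x³ = 2·y³ + 1, so a solution requires the RHS to be a perfect cube.
Strategy: iterate y from -40 to 40, compute RHS = 2·y³ + 1, and check whether it is a (positive or negative) perfect cube.
Check small values of y:
  y = 0: RHS = 1 = (1)³ ⇒ x = 1 works.
  y = 1: RHS = 3 is not a perfect cube.
  y = -1: RHS = -1 = (-1)³ ⇒ x = -1 works.
  y = 2: RHS = 17 is not a perfect cube.
  y = -2: RHS = -15 is not a perfect cube.
  y = 3: RHS = 55 is not a perfect cube.
  y = -3: RHS = -53 is not a perfect cube.
Continuing the search up to |y| = 40 finds no further solutions beyond those listed.
Collected solutions: (1, 0), (-1, -1).

Solutions (with |y| ≤ 40): (1, 0), (-1, -1).


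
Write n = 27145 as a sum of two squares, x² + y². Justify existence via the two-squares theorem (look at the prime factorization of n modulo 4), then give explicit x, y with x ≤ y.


Step 1: Factor n = 27145 = 5 · 61 · 89.
Step 2: Check the mod-4 condition on each prime factor: 5 ≡ 1 (mod 4), exponent 1; 61 ≡ 1 (mod 4), exponent 1; 89 ≡ 1 (mod 4), exponent 1.
All primes ≡ 3 (mod 4) appear to even exponent (or don't appear), so by the two-squares theorem n IS expressible as a sum of two squares.
Step 3: Build a representation. Here n = 5 · 61 · 89 is a product of primes ≡ 1 (mod 4). Each prime p ≡ 1 (mod 4) is itself a sum of two squares; find a² by testing p − a² for a perfect square:
  5: 5 − 1² = 4 = 2² ⇒ 5 = 1² + 2².
  61: 61 − 1² = 60, 61 − 2² = 57, 61 − 3² = 52, 61 − 4² = 45, 61 − 5² = 36 = 6² ⇒ 61 = 5² + 6².
  89: 89 − 1² = 88, 89 − 2² = 85, 89 − 3² = 80, 89 − 4² = 73, 89 − 5² = 64 = 8² ⇒ 89 = 5² + 8².
  Combine using the Brahmagupta–Fibonacci identity (a² + b²)(c² + d²) = (ac − bd)² + (ad + bc)² = (ac + bd)² + (ad − bc)²:
  5 · 61 = 305: from (1² + 2²)(5² + 6²), take (1·5 − 2·6, 1·6 + 2·5) = (5 − 12, 6 + 10) = (-7, 16); dropping signs (only squares matter) gives (7, 16); check 7² + 16² = 49 + 256 = 305 ✓.
  305 · 89 = 27145: from (7² + 16²)(5² + 8²), take (7·5 − 16·8, 7·8 + 16·5) = (35 − 128, 56 + 80) = (-93, 136); dropping signs (only squares matter) gives (93, 136); check 93² + 136² = 8649 + 18496 = 27145 ✓.
Step 4: Order so x ≤ y and verify: 93² + 136² = 8649 + 18496 = 27145 = n. ✓

n = 27145 = 93² + 136² (one valid representation with x ≤ y).


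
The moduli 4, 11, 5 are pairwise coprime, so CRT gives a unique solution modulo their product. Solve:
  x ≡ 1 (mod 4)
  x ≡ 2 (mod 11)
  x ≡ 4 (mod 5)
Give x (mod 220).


Moduli 4, 11, 5 are pairwise coprime; by CRT there is a unique solution modulo M = 4 · 11 · 5 = 220.
Solve pairwise, accumulating the modulus:
  Start with x ≡ 1 (mod 4).
  Combine with x ≡ 2 (mod 11): since gcd(4, 11) = 1, we get a unique residue mod 44.
    Write x = 1 + 4·t and substitute into x ≡ 2 (mod 11): 4·t ≡ 2 − 1 = 1 (mod 11).
    The inverse of 4 mod 11 is 3 (since 4·3 = 12 = 1·11 + 1), so t ≡ 3·1 = 3 ≡ 3 (mod 11).
    Then x = 1 + 4·3 = 13, valid modulo lcm(4, 11) = 44: x ≡ 13 (mod 44).
  Combine with x ≡ 4 (mod 5): since gcd(44, 5) = 1, we get a unique residue mod 220.
    Write x = 13 + 44·t and substitute into x ≡ 4 (mod 5): 44·t ≡ 4 − 13 = -9 (mod 5).
    Reduce coefficients mod 5: 4·t ≡ 1 (mod 5).
    The inverse of 4 mod 5 is 4 (since 4·4 = 16 = 3·5 + 1), so t ≡ 4·1 = 4 ≡ 4 (mod 5).
    Then x = 13 + 44·4 = 189, valid modulo lcm(44, 5) = 220: x ≡ 189 (mod 220).
Verify: 189 mod 4 = 1 ✓, 189 mod 11 = 2 ✓, 189 mod 5 = 4 ✓.

x ≡ 189 (mod 220).


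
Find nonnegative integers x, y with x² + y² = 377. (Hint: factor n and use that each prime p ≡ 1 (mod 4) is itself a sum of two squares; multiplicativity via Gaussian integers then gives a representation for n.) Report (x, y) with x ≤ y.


Step 1: Factor n = 377 = 13 · 29.
Step 2: Check the mod-4 condition on each prime factor: 13 ≡ 1 (mod 4), exponent 1; 29 ≡ 1 (mod 4), exponent 1.
All primes ≡ 3 (mod 4) appear to even exponent (or don't appear), so by the two-squares theorem n IS expressible as a sum of two squares.
Step 3: Build a representation. Here n = 13 · 29 is a product of primes ≡ 1 (mod 4). Each prime p ≡ 1 (mod 4) is itself a sum of two squares; find a² by testing p − a² for a perfect square:
  13: 13 − 1² = 12, 13 − 2² = 9 = 3² ⇒ 13 = 2² + 3².
  29: 29 − 1² = 28, 29 − 2² = 25 = 5² ⇒ 29 = 2² + 5².
  Combine using the Brahmagupta–Fibonacci identity (a² + b²)(c² + d²) = (ac − bd)² + (ad + bc)² = (ac + bd)² + (ad − bc)²:
  13 · 29 = 377: from (2² + 3²)(2² + 5²), take (2·2 − 3·5, 2·5 + 3·2) = (4 − 15, 10 + 6) = (-11, 16); dropping signs (only squares matter) gives (11, 16); check 11² + 16² = 121 + 256 = 377 ✓.
Step 4: Order so x ≤ y and verify: 11² + 16² = 121 + 256 = 377 = n. ✓

n = 377 = 11² + 16² (one valid representation with x ≤ y).


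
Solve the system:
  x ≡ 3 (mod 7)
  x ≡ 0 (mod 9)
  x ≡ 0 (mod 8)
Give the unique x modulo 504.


Moduli 7, 9, 8 are pairwise coprime; by CRT there is a unique solution modulo M = 7 · 9 · 8 = 504.
Solve pairwise, accumulating the modulus:
  Start with x ≡ 3 (mod 7).
  Combine with x ≡ 0 (mod 9): since gcd(7, 9) = 1, we get a unique residue mod 63.
    Write x = 3 + 7·t and substitute into x ≡ 0 (mod 9): 7·t ≡ 0 − 3 = -3 (mod 9).
    Reduce coefficients mod 9: 7·t ≡ 6 (mod 9).
    The inverse of 7 mod 9 is 4 (since 7·4 = 28 = 3·9 + 1), so t ≡ 4·6 = 24 ≡ 6 (mod 9).
    Then x = 3 + 7·6 = 45, valid modulo lcm(7, 9) = 63: x ≡ 45 (mod 63).
  Combine with x ≡ 0 (mod 8): since gcd(63, 8) = 1, we get a unique residue mod 504.
    Write x = 45 + 63·t and substitute into x ≡ 0 (mod 8): 63·t ≡ 0 − 45 = -45 (mod 8).
    Reduce coefficients mod 8: 7·t ≡ 3 (mod 8).
    The inverse of 7 mod 8 is 7 (since 7·7 = 49 = 6·8 + 1), so t ≡ 7·3 = 21 ≡ 5 (mod 8).
    Then x = 45 + 63·5 = 360, valid modulo lcm(63, 8) = 504: x ≡ 360 (mod 504).
Verify: 360 mod 7 = 3 ✓, 360 mod 9 = 0 ✓, 360 mod 8 = 0 ✓.

x ≡ 360 (mod 504).


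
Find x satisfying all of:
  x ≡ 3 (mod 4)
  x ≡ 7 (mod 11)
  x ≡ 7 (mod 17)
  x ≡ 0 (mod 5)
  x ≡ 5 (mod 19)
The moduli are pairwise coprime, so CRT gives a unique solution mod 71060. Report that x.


Product of moduli M = 4 · 11 · 17 · 5 · 19 = 71060.
Merge one congruence at a time:
  Start: x ≡ 3 (mod 4).
  Combine with x ≡ 7 (mod 11); new modulus lcm = 44.
    Write x = 3 + 4·t and substitute into x ≡ 7 (mod 11): 4·t ≡ 7 − 3 = 4 (mod 11).
    The inverse of 4 mod 11 is 3 (since 4·3 = 12 = 1·11 + 1), so t ≡ 3·4 = 12 ≡ 1 (mod 11).
    Then x = 3 + 4·1 = 7, valid modulo lcm(4, 11) = 44: x ≡ 7 (mod 44).
  Combine with x ≡ 7 (mod 17); new modulus lcm = 748.
    Write x = 7 + 44·t and substitute into x ≡ 7 (mod 17): 44·t ≡ 7 − 7 = 0 (mod 17).
    Reduce coefficients mod 17: 10·t ≡ 0 (mod 17).
    The inverse of 10 mod 17 is 12 (since 10·12 = 120 = 7·17 + 1), so t ≡ 12·0 = 0 ≡ 0 (mod 17).
    Then x = 7 + 44·0 = 7, valid modulo lcm(44, 17) = 748: x ≡ 7 (mod 748).
  Combine with x ≡ 0 (mod 5); new modulus lcm = 3740.
    Write x = 7 + 748·t and substitute into x ≡ 0 (mod 5): 748·t ≡ 0 − 7 = -7 (mod 5).
    Reduce coefficients mod 5: 3·t ≡ 3 (mod 5).
    The inverse of 3 mod 5 is 2 (since 3·2 = 6 = 1·5 + 1), so t ≡ 2·3 = 6 ≡ 1 (mod 5).
    Then x = 7 + 748·1 = 755, valid modulo lcm(748, 5) = 3740: x ≡ 755 (mod 3740).
  Combine with x ≡ 5 (mod 19); new modulus lcm = 71060.
    Write x = 755 + 3740·t and substitute into x ≡ 5 (mod 19): 3740·t ≡ 5 − 755 = -750 (mod 19).
    Reduce coefficients mod 19: 16·t ≡ 10 (mod 19).
    The inverse of 16 mod 19 is 6 (since 16·6 = 96 = 5·19 + 1), so t ≡ 6·10 = 60 ≡ 3 (mod 19).
    Then x = 755 + 3740·3 = 11975, valid modulo lcm(3740, 19) = 71060: x ≡ 11975 (mod 71060).
Verify against each original: 11975 mod 4 = 3, 11975 mod 11 = 7, 11975 mod 17 = 7, 11975 mod 5 = 0, 11975 mod 19 = 5.

x ≡ 11975 (mod 71060).


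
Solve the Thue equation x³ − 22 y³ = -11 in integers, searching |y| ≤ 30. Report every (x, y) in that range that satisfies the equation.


The equation is x³ - 22y³ = -11. For fixed y, x³ = 22·y³ − 11, so a solution requires the RHS to be a perfect cube.
Strategy: iterate y from -30 to 30, compute RHS = 22·y³ − 11, and check whether it is a (positive or negative) perfect cube.
Check small values of y:
  y = 0: RHS = -11 is not a perfect cube.
  y = 1: RHS = 11 is not a perfect cube.
  y = -1: RHS = -33 is not a perfect cube.
  y = 2: RHS = 165 is not a perfect cube.
  y = -2: RHS = -187 is not a perfect cube.
  y = 3: RHS = 583 is not a perfect cube.
  y = -3: RHS = -605 is not a perfect cube.
Continuing the search up to |y| = 30 finds no solutions either.
No (x, y) in the scanned range satisfies the equation.

No integer solutions with |y| ≤ 30.


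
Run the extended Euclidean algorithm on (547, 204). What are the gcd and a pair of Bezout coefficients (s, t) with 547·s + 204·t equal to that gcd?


Euclidean algorithm on (547, 204) — divide until remainder is 0:
  547 = 2 · 204 + 139
  204 = 1 · 139 + 65
  139 = 2 · 65 + 9
  65 = 7 · 9 + 2
  9 = 4 · 2 + 1
  2 = 2 · 1 + 0
gcd(547, 204) = 1.
Track Bezout coefficients alongside the remainders: start with r₀ = 547 = a·1 + b·0 (s = 1, t = 0) and r₁ = 204 = a·0 + b·1 (s = 0, t = 1); each new remainder r_{k+1} = r_{k-1} − q_k·r_k inherits s_{k+1} = s_{k-1} − q_k·s_k, t_{k+1} = t_{k-1} − q_k·t_k, so r_k = a·s_k + b·t_k at every step:
  q = 2: r = 139, s = 1 − 2·0 = 1, t = 0 − 2·1 = -2  (check: 547·1 + 204·(-2) = 139)
  q = 1: r = 65, s = 0 − 1·1 = -1, t = 1 − 1·(-2) = 3  (check: 547·(-1) + 204·3 = 65)
  q = 2: r = 9, s = 1 − 2·(-1) = 3, t = -2 − 2·3 = -8  (check: 547·3 + 204·(-8) = 9)
  q = 7: r = 2, s = -1 − 7·3 = -22, t = 3 − 7·(-8) = 59  (check: 547·(-22) + 204·59 = 2)
  q = 4: r = 1, s = 3 − 4·(-22) = 91, t = -8 − 4·59 = -244  (check: 547·91 + 204·(-244) = 1)
The row with r = 1 (the gcd) gives the Bezout coefficients s = 91, t = -244.
Result: 547 · (91) + 204 · (-244) = 1.

gcd(547, 204) = 1; s = 91, t = -244 (check: 547·91 + 204·(-244) = 1).


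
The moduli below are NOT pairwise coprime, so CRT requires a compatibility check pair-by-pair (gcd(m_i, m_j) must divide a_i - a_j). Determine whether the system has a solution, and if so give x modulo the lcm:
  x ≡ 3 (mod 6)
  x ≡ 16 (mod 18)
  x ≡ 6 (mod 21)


Moduli 6, 18, 21 are not pairwise coprime, so CRT works modulo lcm(m_i) when all pairwise compatibility conditions hold.
Pairwise compatibility: gcd(m_i, m_j) must divide a_i - a_j for every pair.
Merge one congruence at a time:
  Start: x ≡ 3 (mod 6).
  Combine with x ≡ 16 (mod 18): gcd(6, 18) = 6, and 16 - 3 = 13 is NOT divisible by 6.
    ⇒ system is inconsistent (no integer solution).

No solution (the system is inconsistent).


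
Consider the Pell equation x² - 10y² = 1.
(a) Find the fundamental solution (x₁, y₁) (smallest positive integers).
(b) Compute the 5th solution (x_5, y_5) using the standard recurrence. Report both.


Step 1: Find the fundamental solution (x₁, y₁) of x² - 10y² = 1.
  Expand √10 as a continued fraction. a₀ = ⌊√10⌋ = 3; iterate m_{k+1} = d_k·a_k − m_k, d_{k+1} = (10 − m_{k+1}²)/d_k, a_{k+1} = ⌊(a₀ + m_{k+1})/d_{k+1}⌋ (starting m₀ = 0, d₀ = 1), with convergents p_k = a_k·p_{k-1} + p_{k-2}, q_k = a_k·q_{k-1} + q_{k-2} (p₋₁ = 1, q₋₁ = 0):
  k = 0: a₀ = 3; p₀/q₀ = 3/1; p₀² − 10·q₀² = 9 − 10 = -1.
  k = 1: m = 3, d = 1, a = ⌊(3 + 3)/1⌋ = 6; p/q = (6·3 + 1)/(6·1 + 0) = 19/6; p² − 10·q² = 361 − 360 = 1.
  The first convergent with p² − 10·q² = 1 gives the fundamental solution (x₁, y₁) = (19, 6).
Step 2: Apply the recurrence (x_{n+1}, y_{n+1}) = (x₁x_n + 10y₁y_n, x₁y_n + y₁x_n) repeatedly.
  From (x_1, y_1) = (19, 6): x_2 = 19·19 + 10·6·6 = 721; y_2 = 19·6 + 6·19 = 228.
  From (x_2, y_2) = (721, 228): x_3 = 19·721 + 10·6·228 = 27379; y_3 = 19·228 + 6·721 = 8658.
  From (x_3, y_3) = (27379, 8658): x_4 = 19·27379 + 10·6·8658 = 1039681; y_4 = 19·8658 + 6·27379 = 328776.
  From (x_4, y_4) = (1039681, 328776): x_5 = 19·1039681 + 10·6·328776 = 39480499; y_5 = 19·328776 + 6·1039681 = 12484830.
Step 3: Verify x_5² - 10·y_5² = 1558709801289001 - 1558709801289000 = 1 (should be 1). ✓

(x_1, y_1) = (19, 6); (x_5, y_5) = (39480499, 12484830).


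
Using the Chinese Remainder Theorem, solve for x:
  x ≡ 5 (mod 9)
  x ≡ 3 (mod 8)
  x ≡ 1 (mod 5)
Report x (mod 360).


Moduli 9, 8, 5 are pairwise coprime; by CRT there is a unique solution modulo M = 9 · 8 · 5 = 360.
Solve pairwise, accumulating the modulus:
  Start with x ≡ 5 (mod 9).
  Combine with x ≡ 3 (mod 8): since gcd(9, 8) = 1, we get a unique residue mod 72.
    Write x = 5 + 9·t and substitute into x ≡ 3 (mod 8): 9·t ≡ 3 − 5 = -2 (mod 8).
    Reduce coefficients mod 8: 1·t ≡ 6 (mod 8).
    So t ≡ 6 (mod 8).
    Then x = 5 + 9·6 = 59, valid modulo lcm(9, 8) = 72: x ≡ 59 (mod 72).
  Combine with x ≡ 1 (mod 5): since gcd(72, 5) = 1, we get a unique residue mod 360.
    Write x = 59 + 72·t and substitute into x ≡ 1 (mod 5): 72·t ≡ 1 − 59 = -58 (mod 5).
    Reduce coefficients mod 5: 2·t ≡ 2 (mod 5).
    The inverse of 2 mod 5 is 3 (since 2·3 = 6 = 1·5 + 1), so t ≡ 3·2 = 6 ≡ 1 (mod 5).
    Then x = 59 + 72·1 = 131, valid modulo lcm(72, 5) = 360: x ≡ 131 (mod 360).
Verify: 131 mod 9 = 5 ✓, 131 mod 8 = 3 ✓, 131 mod 5 = 1 ✓.

x ≡ 131 (mod 360).


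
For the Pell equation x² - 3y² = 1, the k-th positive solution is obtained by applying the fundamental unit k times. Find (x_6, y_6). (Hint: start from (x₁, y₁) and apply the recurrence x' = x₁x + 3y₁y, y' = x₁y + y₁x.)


Step 1: Find the fundamental solution (x₁, y₁) of x² - 3y² = 1.
  Expand √3 as a continued fraction. a₀ = ⌊√3⌋ = 1; iterate m_{k+1} = d_k·a_k − m_k, d_{k+1} = (3 − m_{k+1}²)/d_k, a_{k+1} = ⌊(a₀ + m_{k+1})/d_{k+1}⌋ (starting m₀ = 0, d₀ = 1), with convergents p_k = a_k·p_{k-1} + p_{k-2}, q_k = a_k·q_{k-1} + q_{k-2} (p₋₁ = 1, q₋₁ = 0):
  k = 0: a₀ = 1; p₀/q₀ = 1/1; p₀² − 3·q₀² = 1 − 3 = -2.
  k = 1: m = 1, d = 2, a = ⌊(1 + 1)/2⌋ = 1; p/q = (1·1 + 1)/(1·1 + 0) = 2/1; p² − 3·q² = 4 − 3 = 1.
  The first convergent with p² − 3·q² = 1 gives the fundamental solution (x₁, y₁) = (2, 1).
Step 2: Apply the recurrence (x_{n+1}, y_{n+1}) = (x₁x_n + 3y₁y_n, x₁y_n + y₁x_n) repeatedly.
  From (x_1, y_1) = (2, 1): x_2 = 2·2 + 3·1·1 = 7; y_2 = 2·1 + 1·2 = 4.
  From (x_2, y_2) = (7, 4): x_3 = 2·7 + 3·1·4 = 26; y_3 = 2·4 + 1·7 = 15.
  From (x_3, y_3) = (26, 15): x_4 = 2·26 + 3·1·15 = 97; y_4 = 2·15 + 1·26 = 56.
  From (x_4, y_4) = (97, 56): x_5 = 2·97 + 3·1·56 = 362; y_5 = 2·56 + 1·97 = 209.
  From (x_5, y_5) = (362, 209): x_6 = 2·362 + 3·1·209 = 1351; y_6 = 2·209 + 1·362 = 780.
Step 3: Verify x_6² - 3·y_6² = 1825201 - 1825200 = 1 (should be 1). ✓

(x_1, y_1) = (2, 1); (x_6, y_6) = (1351, 780).


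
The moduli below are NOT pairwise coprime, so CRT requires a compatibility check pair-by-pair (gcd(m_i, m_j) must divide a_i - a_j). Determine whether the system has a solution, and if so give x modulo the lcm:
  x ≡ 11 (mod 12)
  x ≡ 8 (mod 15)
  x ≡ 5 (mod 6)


Moduli 12, 15, 6 are not pairwise coprime, so CRT works modulo lcm(m_i) when all pairwise compatibility conditions hold.
Pairwise compatibility: gcd(m_i, m_j) must divide a_i - a_j for every pair.
Merge one congruence at a time:
  Start: x ≡ 11 (mod 12).
  Combine with x ≡ 8 (mod 15): gcd(12, 15) = 3; 8 - 11 = -3, which IS divisible by 3, so compatible.
    Write x = 11 + 12·t and substitute into x ≡ 8 (mod 15): 12·t ≡ 8 − 11 = -3 (mod 15).
    Divide the congruence (and modulus) by g = 3: 4·t ≡ -1 (mod 5).
    Reduce coefficients mod 5: 4·t ≡ 4 (mod 5).
    The inverse of 4 mod 5 is 4 (since 4·4 = 16 = 3·5 + 1), so t ≡ 4·4 = 16 ≡ 1 (mod 5).
    Then x = 11 + 12·1 = 23, valid modulo lcm(12, 15) = 60: x ≡ 23 (mod 60).
  Combine with x ≡ 5 (mod 6): gcd(60, 6) = 6; 5 - 23 = -18, which IS divisible by 6, so compatible.
    Write x = 23 + 60·t and substitute into x ≡ 5 (mod 6): 60·t ≡ 5 − 23 = -18 (mod 6).
    Divide the congruence (and modulus) by g = 6: 10·t ≡ -3 (mod 1).
    Modulo 1 every t works; take t = 0.
    Then x = 23 + 60·0 = 23, valid modulo lcm(60, 6) = 60: x ≡ 23 (mod 60).
Verify: 23 mod 12 = 11, 23 mod 15 = 8, 23 mod 6 = 5.

x ≡ 23 (mod 60).


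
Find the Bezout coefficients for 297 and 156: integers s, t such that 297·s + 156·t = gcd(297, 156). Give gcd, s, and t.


Euclidean algorithm on (297, 156) — divide until remainder is 0:
  297 = 1 · 156 + 141
  156 = 1 · 141 + 15
  141 = 9 · 15 + 6
  15 = 2 · 6 + 3
  6 = 2 · 3 + 0
gcd(297, 156) = 3.
Track Bezout coefficients alongside the remainders: start with r₀ = 297 = a·1 + b·0 (s = 1, t = 0) and r₁ = 156 = a·0 + b·1 (s = 0, t = 1); each new remainder r_{k+1} = r_{k-1} − q_k·r_k inherits s_{k+1} = s_{k-1} − q_k·s_k, t_{k+1} = t_{k-1} − q_k·t_k, so r_k = a·s_k + b·t_k at every step:
  q = 1: r = 141, s = 1 − 1·0 = 1, t = 0 − 1·1 = -1  (check: 297·1 + 156·(-1) = 141)
  q = 1: r = 15, s = 0 − 1·1 = -1, t = 1 − 1·(-1) = 2  (check: 297·(-1) + 156·2 = 15)
  q = 9: r = 6, s = 1 − 9·(-1) = 10, t = -1 − 9·2 = -19  (check: 297·10 + 156·(-19) = 6)
  q = 2: r = 3, s = -1 − 2·10 = -21, t = 2 − 2·(-19) = 40  (check: 297·(-21) + 156·40 = 3)
The row with r = 3 (the gcd) gives the Bezout coefficients s = -21, t = 40.
Result: 297 · (-21) + 156 · (40) = 3.

gcd(297, 156) = 3; s = -21, t = 40 (check: 297·(-21) + 156·40 = 3).


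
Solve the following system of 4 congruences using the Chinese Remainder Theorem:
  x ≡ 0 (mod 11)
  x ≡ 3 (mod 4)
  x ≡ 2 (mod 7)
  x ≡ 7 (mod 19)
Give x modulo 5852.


Product of moduli M = 11 · 4 · 7 · 19 = 5852.
Merge one congruence at a time:
  Start: x ≡ 0 (mod 11).
  Combine with x ≡ 3 (mod 4); new modulus lcm = 44.
    Write x = 0 + 11·t and substitute into x ≡ 3 (mod 4): 11·t ≡ 3 − 0 = 3 (mod 4).
    Reduce coefficients mod 4: 3·t ≡ 3 (mod 4).
    The inverse of 3 mod 4 is 3 (since 3·3 = 9 = 2·4 + 1), so t ≡ 3·3 = 9 ≡ 1 (mod 4).
    Then x = 0 + 11·1 = 11, valid modulo lcm(11, 4) = 44: x ≡ 11 (mod 44).
  Combine with x ≡ 2 (mod 7); new modulus lcm = 308.
    Write x = 11 + 44·t and substitute into x ≡ 2 (mod 7): 44·t ≡ 2 − 11 = -9 (mod 7).
    Reduce coefficients mod 7: 2·t ≡ 5 (mod 7).
    The inverse of 2 mod 7 is 4 (since 2·4 = 8 = 1·7 + 1), so t ≡ 4·5 = 20 ≡ 6 (mod 7).
    Then x = 11 + 44·6 = 275, valid modulo lcm(44, 7) = 308: x ≡ 275 (mod 308).
  Combine with x ≡ 7 (mod 19); new modulus lcm = 5852.
    Write x = 275 + 308·t and substitute into x ≡ 7 (mod 19): 308·t ≡ 7 − 275 = -268 (mod 19).
    Reduce coefficients mod 19: 4·t ≡ 17 (mod 19).
    The inverse of 4 mod 19 is 5 (since 4·5 = 20 = 1·19 + 1), so t ≡ 5·17 = 85 ≡ 9 (mod 19).
    Then x = 275 + 308·9 = 3047, valid modulo lcm(308, 19) = 5852: x ≡ 3047 (mod 5852).
Verify against each original: 3047 mod 11 = 0, 3047 mod 4 = 3, 3047 mod 7 = 2, 3047 mod 19 = 7.

x ≡ 3047 (mod 5852).


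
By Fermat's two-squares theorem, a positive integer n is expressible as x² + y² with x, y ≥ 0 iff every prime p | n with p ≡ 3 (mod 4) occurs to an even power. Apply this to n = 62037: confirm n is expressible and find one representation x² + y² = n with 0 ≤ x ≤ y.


Step 1: Factor n = 62037 = 3^2 · 61 · 113.
Step 2: Check the mod-4 condition on each prime factor: 3 ≡ 3 (mod 4), exponent 2 (must be even); 61 ≡ 1 (mod 4), exponent 1; 113 ≡ 1 (mod 4), exponent 1.
All primes ≡ 3 (mod 4) appear to even exponent (or don't appear), so by the two-squares theorem n IS expressible as a sum of two squares.
Step 3: Build a representation. Group n = k² · m with k = 3 and m = 61 · 113 = 6893 (a product of primes ≡ 1 (mod 4)); a representation of m scales to one of n via (k·x)² + (k·y)² = k²(x² + y²). Each prime p ≡ 1 (mod 4) is itself a sum of two squares; find a² by testing p − a² for a perfect square:
  61: 61 − 1² = 60, 61 − 2² = 57, 61 − 3² = 52, 61 − 4² = 45, 61 − 5² = 36 = 6² ⇒ 61 = 5² + 6².
  113: 113 − 1² = 112, 113 − 2² = 109, 113 − 3² = 104, 113 − 4² = 97, 113 − 5² = 88, 113 − 6² = 77, 113 − 7² = 64 = 8² ⇒ 113 = 7² + 8².
  Combine using the Brahmagupta–Fibonacci identity (a² + b²)(c² + d²) = (ac − bd)² + (ad + bc)² = (ac + bd)² + (ad − bc)²:
  61 · 113 = 6893: from (5² + 6²)(7² + 8²), take (5·7 − 6·8, 5·8 + 6·7) = (35 − 48, 40 + 42) = (-13, 82); dropping signs (only squares matter) gives (13, 82); check 13² + 82² = 169 + 6724 = 6893 ✓.
  Scale by k = 3: (3·13, 3·82) = (39, 246).
Step 4: Order so x ≤ y and verify: 39² + 246² = 1521 + 60516 = 62037 = n. ✓

n = 62037 = 39² + 246² (one valid representation with x ≤ y).


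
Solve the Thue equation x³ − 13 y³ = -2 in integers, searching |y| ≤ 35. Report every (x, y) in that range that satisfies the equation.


The equation is x³ - 13y³ = -2. For fixed y, x³ = 13·y³ − 2, so a solution requires the RHS to be a perfect cube.
Strategy: iterate y from -35 to 35, compute RHS = 13·y³ − 2, and check whether it is a (positive or negative) perfect cube.
Check small values of y:
  y = 0: RHS = -2 is not a perfect cube.
  y = 1: RHS = 11 is not a perfect cube.
  y = -1: RHS = -15 is not a perfect cube.
  y = 2: RHS = 102 is not a perfect cube.
  y = -2: RHS = -106 is not a perfect cube.
  y = 3: RHS = 349 is not a perfect cube.
  y = -3: RHS = -353 is not a perfect cube.
Continuing the search up to |y| = 35 finds no solutions either.
No (x, y) in the scanned range satisfies the equation.

No integer solutions with |y| ≤ 35.


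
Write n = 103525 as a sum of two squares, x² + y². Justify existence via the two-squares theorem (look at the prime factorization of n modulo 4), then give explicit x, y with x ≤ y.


Step 1: Factor n = 103525 = 5^2 · 41 · 101.
Step 2: Check the mod-4 condition on each prime factor: 5 ≡ 1 (mod 4), exponent 2; 41 ≡ 1 (mod 4), exponent 1; 101 ≡ 1 (mod 4), exponent 1.
All primes ≡ 3 (mod 4) appear to even exponent (or don't appear), so by the two-squares theorem n IS expressible as a sum of two squares.
Step 3: Build a representation. Group n = k² · m with k = 5 and m = 41 · 101 = 4141 (a product of primes ≡ 1 (mod 4)); a representation of m scales to one of n via (k·x)² + (k·y)² = k²(x² + y²). Each prime p ≡ 1 (mod 4) is itself a sum of two squares; find a² by testing p − a² for a perfect square:
  41: 41 − 1² = 40, 41 − 2² = 37, 41 − 3² = 32, 41 − 4² = 25 = 5² ⇒ 41 = 4² + 5².
  101: 101 − 1² = 100 = 10² ⇒ 101 = 1² + 10².
  Combine using the Brahmagupta–Fibonacci identity (a² + b²)(c² + d²) = (ac − bd)² + (ad + bc)² = (ac + bd)² + (ad − bc)²:
  41 · 101 = 4141: from (4² + 5²)(1² + 10²), take (4·1 − 5·10, 4·10 + 5·1) = (4 − 50, 40 + 5) = (-46, 45); dropping signs (only squares matter) gives (46, 45); check 46² + 45² = 2116 + 2025 = 4141 ✓.
  Scale by k = 5: (5·46, 5·45) = (230, 225).
Step 4: Order so x ≤ y and verify: 225² + 230² = 50625 + 52900 = 103525 = n. ✓

n = 103525 = 225² + 230² (one valid representation with x ≤ y).


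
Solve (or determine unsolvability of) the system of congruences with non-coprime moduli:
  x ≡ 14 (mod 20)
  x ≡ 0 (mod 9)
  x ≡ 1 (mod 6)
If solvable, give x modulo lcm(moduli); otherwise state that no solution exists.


Moduli 20, 9, 6 are not pairwise coprime, so CRT works modulo lcm(m_i) when all pairwise compatibility conditions hold.
Pairwise compatibility: gcd(m_i, m_j) must divide a_i - a_j for every pair.
Merge one congruence at a time:
  Start: x ≡ 14 (mod 20).
  Combine with x ≡ 0 (mod 9): gcd(20, 9) = 1; 0 - 14 = -14, which IS divisible by 1, so compatible.
    Write x = 14 + 20·t and substitute into x ≡ 0 (mod 9): 20·t ≡ 0 − 14 = -14 (mod 9).
    Reduce coefficients mod 9: 2·t ≡ 4 (mod 9).
    The inverse of 2 mod 9 is 5 (since 2·5 = 10 = 1·9 + 1), so t ≡ 5·4 = 20 ≡ 2 (mod 9).
    Then x = 14 + 20·2 = 54, valid modulo lcm(20, 9) = 180: x ≡ 54 (mod 180).
  Combine with x ≡ 1 (mod 6): gcd(180, 6) = 6, and 1 - 54 = -53 is NOT divisible by 6.
    ⇒ system is inconsistent (no integer solution).

No solution (the system is inconsistent).


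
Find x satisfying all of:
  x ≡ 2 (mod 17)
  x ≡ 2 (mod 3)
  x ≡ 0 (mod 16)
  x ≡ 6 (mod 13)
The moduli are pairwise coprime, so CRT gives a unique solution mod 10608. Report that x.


Product of moduli M = 17 · 3 · 16 · 13 = 10608.
Merge one congruence at a time:
  Start: x ≡ 2 (mod 17).
  Combine with x ≡ 2 (mod 3); new modulus lcm = 51.
    Write x = 2 + 17·t and substitute into x ≡ 2 (mod 3): 17·t ≡ 2 − 2 = 0 (mod 3).
    Reduce coefficients mod 3: 2·t ≡ 0 (mod 3).
    The inverse of 2 mod 3 is 2 (since 2·2 = 4 = 1·3 + 1), so t ≡ 2·0 = 0 ≡ 0 (mod 3).
    Then x = 2 + 17·0 = 2, valid modulo lcm(17, 3) = 51: x ≡ 2 (mod 51).
  Combine with x ≡ 0 (mod 16); new modulus lcm = 816.
    Write x = 2 + 51·t and substitute into x ≡ 0 (mod 16): 51·t ≡ 0 − 2 = -2 (mod 16).
    Reduce coefficients mod 16: 3·t ≡ 14 (mod 16).
    The inverse of 3 mod 16 is 11 (since 3·11 = 33 = 2·16 + 1), so t ≡ 11·14 = 154 ≡ 10 (mod 16).
    Then x = 2 + 51·10 = 512, valid modulo lcm(51, 16) = 816: x ≡ 512 (mod 816).
  Combine with x ≡ 6 (mod 13); new modulus lcm = 10608.
    Write x = 512 + 816·t and substitute into x ≡ 6 (mod 13): 816·t ≡ 6 − 512 = -506 (mod 13).
    Reduce coefficients mod 13: 10·t ≡ 1 (mod 13).
    The inverse of 10 mod 13 is 4 (since 10·4 = 40 = 3·13 + 1), so t ≡ 4·1 = 4 ≡ 4 (mod 13).
    Then x = 512 + 816·4 = 3776, valid modulo lcm(816, 13) = 10608: x ≡ 3776 (mod 10608).
Verify against each original: 3776 mod 17 = 2, 3776 mod 3 = 2, 3776 mod 16 = 0, 3776 mod 13 = 6.

x ≡ 3776 (mod 10608).


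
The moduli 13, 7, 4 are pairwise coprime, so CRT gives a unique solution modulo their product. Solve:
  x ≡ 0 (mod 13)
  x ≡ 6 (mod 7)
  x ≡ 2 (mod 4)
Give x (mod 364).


Moduli 13, 7, 4 are pairwise coprime; by CRT there is a unique solution modulo M = 13 · 7 · 4 = 364.
Solve pairwise, accumulating the modulus:
  Start with x ≡ 0 (mod 13).
  Combine with x ≡ 6 (mod 7): since gcd(13, 7) = 1, we get a unique residue mod 91.
    Write x = 0 + 13·t and substitute into x ≡ 6 (mod 7): 13·t ≡ 6 − 0 = 6 (mod 7).
    Reduce coefficients mod 7: 6·t ≡ 6 (mod 7).
    The inverse of 6 mod 7 is 6 (since 6·6 = 36 = 5·7 + 1), so t ≡ 6·6 = 36 ≡ 1 (mod 7).
    Then x = 0 + 13·1 = 13, valid modulo lcm(13, 7) = 91: x ≡ 13 (mod 91).
  Combine with x ≡ 2 (mod 4): since gcd(91, 4) = 1, we get a unique residue mod 364.
    Write x = 13 + 91·t and substitute into x ≡ 2 (mod 4): 91·t ≡ 2 − 13 = -11 (mod 4).
    Reduce coefficients mod 4: 3·t ≡ 1 (mod 4).
    The inverse of 3 mod 4 is 3 (since 3·3 = 9 = 2·4 + 1), so t ≡ 3·1 = 3 ≡ 3 (mod 4).
    Then x = 13 + 91·3 = 286, valid modulo lcm(91, 4) = 364: x ≡ 286 (mod 364).
Verify: 286 mod 13 = 0 ✓, 286 mod 7 = 6 ✓, 286 mod 4 = 2 ✓.

x ≡ 286 (mod 364).


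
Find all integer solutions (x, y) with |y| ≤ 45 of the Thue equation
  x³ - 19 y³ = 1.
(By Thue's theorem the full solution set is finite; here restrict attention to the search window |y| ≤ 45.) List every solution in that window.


The equation is x³ - 19y³ = 1. For fixed y, x³ = 19·y³ + 1, so a solution requires the RHS to be a perfect cube.
Strategy: iterate y from -45 to 45, compute RHS = 19·y³ + 1, and check whether it is a (positive or negative) perfect cube.
Check small values of y:
  y = 0: RHS = 1 = (1)³ ⇒ x = 1 works.
  y = 1: RHS = 20 is not a perfect cube.
  y = -1: RHS = -18 is not a perfect cube.
  y = 2: RHS = 153 is not a perfect cube.
  y = -2: RHS = -151 is not a perfect cube.
  y = 3: RHS = 514 is not a perfect cube.
  y = -3: RHS = -512 = (-8)³ ⇒ x = -8 works.
Continuing the search up to |y| = 45 finds no further solutions beyond those listed.
Collected solutions: (1, 0), (-8, -3).

Solutions (with |y| ≤ 45): (1, 0), (-8, -3).


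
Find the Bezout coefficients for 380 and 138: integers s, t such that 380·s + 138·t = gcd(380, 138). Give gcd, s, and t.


Euclidean algorithm on (380, 138) — divide until remainder is 0:
  380 = 2 · 138 + 104
  138 = 1 · 104 + 34
  104 = 3 · 34 + 2
  34 = 17 · 2 + 0
gcd(380, 138) = 2.
Track Bezout coefficients alongside the remainders: start with r₀ = 380 = a·1 + b·0 (s = 1, t = 0) and r₁ = 138 = a·0 + b·1 (s = 0, t = 1); each new remainder r_{k+1} = r_{k-1} − q_k·r_k inherits s_{k+1} = s_{k-1} − q_k·s_k, t_{k+1} = t_{k-1} − q_k·t_k, so r_k = a·s_k + b·t_k at every step:
  q = 2: r = 104, s = 1 − 2·0 = 1, t = 0 − 2·1 = -2  (check: 380·1 + 138·(-2) = 104)
  q = 1: r = 34, s = 0 − 1·1 = -1, t = 1 − 1·(-2) = 3  (check: 380·(-1) + 138·3 = 34)
  q = 3: r = 2, s = 1 − 3·(-1) = 4, t = -2 − 3·3 = -11  (check: 380·4 + 138·(-11) = 2)
The row with r = 2 (the gcd) gives the Bezout coefficients s = 4, t = -11.
Result: 380 · (4) + 138 · (-11) = 2.

gcd(380, 138) = 2; s = 4, t = -11 (check: 380·4 + 138·(-11) = 2).


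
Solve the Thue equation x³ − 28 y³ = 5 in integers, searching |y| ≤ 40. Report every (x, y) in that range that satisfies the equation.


The equation is x³ - 28y³ = 5. For fixed y, x³ = 28·y³ + 5, so a solution requires the RHS to be a perfect cube.
Strategy: iterate y from -40 to 40, compute RHS = 28·y³ + 5, and check whether it is a (positive or negative) perfect cube.
Check small values of y:
  y = 0: RHS = 5 is not a perfect cube.
  y = 1: RHS = 33 is not a perfect cube.
  y = -1: RHS = -23 is not a perfect cube.
  y = 2: RHS = 229 is not a perfect cube.
  y = -2: RHS = -219 is not a perfect cube.
  y = 3: RHS = 761 is not a perfect cube.
  y = -3: RHS = -751 is not a perfect cube.
Continuing the search up to |y| = 40 finds no solutions either.
No (x, y) in the scanned range satisfies the equation.

No integer solutions with |y| ≤ 40.


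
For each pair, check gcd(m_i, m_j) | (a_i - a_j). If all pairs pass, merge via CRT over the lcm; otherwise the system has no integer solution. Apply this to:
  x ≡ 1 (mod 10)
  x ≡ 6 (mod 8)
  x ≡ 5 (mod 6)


Moduli 10, 8, 6 are not pairwise coprime, so CRT works modulo lcm(m_i) when all pairwise compatibility conditions hold.
Pairwise compatibility: gcd(m_i, m_j) must divide a_i - a_j for every pair.
Merge one congruence at a time:
  Start: x ≡ 1 (mod 10).
  Combine with x ≡ 6 (mod 8): gcd(10, 8) = 2, and 6 - 1 = 5 is NOT divisible by 2.
    ⇒ system is inconsistent (no integer solution).

No solution (the system is inconsistent).


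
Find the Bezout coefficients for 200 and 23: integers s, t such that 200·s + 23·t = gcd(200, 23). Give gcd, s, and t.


Euclidean algorithm on (200, 23) — divide until remainder is 0:
  200 = 8 · 23 + 16
  23 = 1 · 16 + 7
  16 = 2 · 7 + 2
  7 = 3 · 2 + 1
  2 = 2 · 1 + 0
gcd(200, 23) = 1.
Track Bezout coefficients alongside the remainders: start with r₀ = 200 = a·1 + b·0 (s = 1, t = 0) and r₁ = 23 = a·0 + b·1 (s = 0, t = 1); each new remainder r_{k+1} = r_{k-1} − q_k·r_k inherits s_{k+1} = s_{k-1} − q_k·s_k, t_{k+1} = t_{k-1} − q_k·t_k, so r_k = a·s_k + b·t_k at every step:
  q = 8: r = 16, s = 1 − 8·0 = 1, t = 0 − 8·1 = -8  (check: 200·1 + 23·(-8) = 16)
  q = 1: r = 7, s = 0 − 1·1 = -1, t = 1 − 1·(-8) = 9  (check: 200·(-1) + 23·9 = 7)
  q = 2: r = 2, s = 1 − 2·(-1) = 3, t = -8 − 2·9 = -26  (check: 200·3 + 23·(-26) = 2)
  q = 3: r = 1, s = -1 − 3·3 = -10, t = 9 − 3·(-26) = 87  (check: 200·(-10) + 23·87 = 1)
The row with r = 1 (the gcd) gives the Bezout coefficients s = -10, t = 87.
Result: 200 · (-10) + 23 · (87) = 1.

gcd(200, 23) = 1; s = -10, t = 87 (check: 200·(-10) + 23·87 = 1).


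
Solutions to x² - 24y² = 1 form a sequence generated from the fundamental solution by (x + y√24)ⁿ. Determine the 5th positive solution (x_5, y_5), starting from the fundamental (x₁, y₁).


Step 1: Find the fundamental solution (x₁, y₁) of x² - 24y² = 1.
  Expand √24 as a continued fraction. a₀ = ⌊√24⌋ = 4; iterate m_{k+1} = d_k·a_k − m_k, d_{k+1} = (24 − m_{k+1}²)/d_k, a_{k+1} = ⌊(a₀ + m_{k+1})/d_{k+1}⌋ (starting m₀ = 0, d₀ = 1), with convergents p_k = a_k·p_{k-1} + p_{k-2}, q_k = a_k·q_{k-1} + q_{k-2} (p₋₁ = 1, q₋₁ = 0):
  k = 0: a₀ = 4; p₀/q₀ = 4/1; p₀² − 24·q₀² = 16 − 24 = -8.
  k = 1: m = 4, d = 8, a = ⌊(4 + 4)/8⌋ = 1; p/q = (1·4 + 1)/(1·1 + 0) = 5/1; p² − 24·q² = 25 − 24 = 1.
  The first convergent with p² − 24·q² = 1 gives the fundamental solution (x₁, y₁) = (5, 1).
Step 2: Apply the recurrence (x_{n+1}, y_{n+1}) = (x₁x_n + 24y₁y_n, x₁y_n + y₁x_n) repeatedly.
  From (x_1, y_1) = (5, 1): x_2 = 5·5 + 24·1·1 = 49; y_2 = 5·1 + 1·5 = 10.
  From (x_2, y_2) = (49, 10): x_3 = 5·49 + 24·1·10 = 485; y_3 = 5·10 + 1·49 = 99.
  From (x_3, y_3) = (485, 99): x_4 = 5·485 + 24·1·99 = 4801; y_4 = 5·99 + 1·485 = 980.
  From (x_4, y_4) = (4801, 980): x_5 = 5·4801 + 24·1·980 = 47525; y_5 = 5·980 + 1·4801 = 9701.
Step 3: Verify x_5² - 24·y_5² = 2258625625 - 2258625624 = 1 (should be 1). ✓

(x_1, y_1) = (5, 1); (x_5, y_5) = (47525, 9701).


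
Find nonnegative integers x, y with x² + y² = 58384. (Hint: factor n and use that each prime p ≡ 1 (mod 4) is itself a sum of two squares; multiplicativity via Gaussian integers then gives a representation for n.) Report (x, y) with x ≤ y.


Step 1: Factor n = 58384 = 2^4 · 41 · 89.
Step 2: Check the mod-4 condition on each prime factor: 2 = 2 (special); 41 ≡ 1 (mod 4), exponent 1; 89 ≡ 1 (mod 4), exponent 1.
All primes ≡ 3 (mod 4) appear to even exponent (or don't appear), so by the two-squares theorem n IS expressible as a sum of two squares.
Step 3: Build a representation. Group n = k² · m with k = 4 and m = 41 · 89 = 3649 (a product of primes ≡ 1 (mod 4)); a representation of m scales to one of n via (k·x)² + (k·y)² = k²(x² + y²). Each prime p ≡ 1 (mod 4) is itself a sum of two squares; find a² by testing p − a² for a perfect square:
  41: 41 − 1² = 40, 41 − 2² = 37, 41 − 3² = 32, 41 − 4² = 25 = 5² ⇒ 41 = 4² + 5².
  89: 89 − 1² = 88, 89 − 2² = 85, 89 − 3² = 80, 89 − 4² = 73, 89 − 5² = 64 = 8² ⇒ 89 = 5² + 8².
  Combine using the Brahmagupta–Fibonacci identity (a² + b²)(c² + d²) = (ac − bd)² + (ad + bc)² = (ac + bd)² + (ad − bc)²:
  41 · 89 = 3649: from (4² + 5²)(5² + 8²), take (4·5 − 5·8, 4·8 + 5·5) = (20 − 40, 32 + 25) = (-20, 57); dropping signs (only squares matter) gives (20, 57); check 20² + 57² = 400 + 3249 = 3649 ✓.
  Scale by k = 4: (4·20, 4·57) = (80, 228).
Step 4: Order so x ≤ y and verify: 80² + 228² = 6400 + 51984 = 58384 = n. ✓

n = 58384 = 80² + 228² (one valid representation with x ≤ y).


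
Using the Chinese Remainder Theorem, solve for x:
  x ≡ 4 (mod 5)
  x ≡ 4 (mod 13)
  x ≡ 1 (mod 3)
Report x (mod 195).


Moduli 5, 13, 3 are pairwise coprime; by CRT there is a unique solution modulo M = 5 · 13 · 3 = 195.
Solve pairwise, accumulating the modulus:
  Start with x ≡ 4 (mod 5).
  Combine with x ≡ 4 (mod 13): since gcd(5, 13) = 1, we get a unique residue mod 65.
    Write x = 4 + 5·t and substitute into x ≡ 4 (mod 13): 5·t ≡ 4 − 4 = 0 (mod 13).
    The inverse of 5 mod 13 is 8 (since 5·8 = 40 = 3·13 + 1), so t ≡ 8·0 = 0 ≡ 0 (mod 13).
    Then x = 4 + 5·0 = 4, valid modulo lcm(5, 13) = 65: x ≡ 4 (mod 65).
  Combine with x ≡ 1 (mod 3): since gcd(65, 3) = 1, we get a unique residue mod 195.
    Write x = 4 + 65·t and substitute into x ≡ 1 (mod 3): 65·t ≡ 1 − 4 = -3 (mod 3).
    Reduce coefficients mod 3: 2·t ≡ 0 (mod 3).
    The inverse of 2 mod 3 is 2 (since 2·2 = 4 = 1·3 + 1), so t ≡ 2·0 = 0 ≡ 0 (mod 3).
    Then x = 4 + 65·0 = 4, valid modulo lcm(65, 3) = 195: x ≡ 4 (mod 195).
Verify: 4 mod 5 = 4 ✓, 4 mod 13 = 4 ✓, 4 mod 3 = 1 ✓.

x ≡ 4 (mod 195).


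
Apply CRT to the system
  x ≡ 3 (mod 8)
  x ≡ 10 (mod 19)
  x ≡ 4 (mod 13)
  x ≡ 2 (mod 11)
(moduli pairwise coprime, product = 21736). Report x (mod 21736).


Product of moduli M = 8 · 19 · 13 · 11 = 21736.
Merge one congruence at a time:
  Start: x ≡ 3 (mod 8).
  Combine with x ≡ 10 (mod 19); new modulus lcm = 152.
    Write x = 3 + 8·t and substitute into x ≡ 10 (mod 19): 8·t ≡ 10 − 3 = 7 (mod 19).
    The inverse of 8 mod 19 is 12 (since 8·12 = 96 = 5·19 + 1), so t ≡ 12·7 = 84 ≡ 8 (mod 19).
    Then x = 3 + 8·8 = 67, valid modulo lcm(8, 19) = 152: x ≡ 67 (mod 152).
  Combine with x ≡ 4 (mod 13); new modulus lcm = 1976.
    Write x = 67 + 152·t and substitute into x ≡ 4 (mod 13): 152·t ≡ 4 − 67 = -63 (mod 13).
    Reduce coefficients mod 13: 9·t ≡ 2 (mod 13).
    The inverse of 9 mod 13 is 3 (since 9·3 = 27 = 2·13 + 1), so t ≡ 3·2 = 6 ≡ 6 (mod 13).
    Then x = 67 + 152·6 = 979, valid modulo lcm(152, 13) = 1976: x ≡ 979 (mod 1976).
  Combine with x ≡ 2 (mod 11); new modulus lcm = 21736.
    Write x = 979 + 1976·t and substitute into x ≡ 2 (mod 11): 1976·t ≡ 2 − 979 = -977 (mod 11).
    Reduce coefficients mod 11: 7·t ≡ 2 (mod 11).
    The inverse of 7 mod 11 is 8 (since 7·8 = 56 = 5·11 + 1), so t ≡ 8·2 = 16 ≡ 5 (mod 11).
    Then x = 979 + 1976·5 = 10859, valid modulo lcm(1976, 11) = 21736: x ≡ 10859 (mod 21736).
Verify against each original: 10859 mod 8 = 3, 10859 mod 19 = 10, 10859 mod 13 = 4, 10859 mod 11 = 2.

x ≡ 10859 (mod 21736).


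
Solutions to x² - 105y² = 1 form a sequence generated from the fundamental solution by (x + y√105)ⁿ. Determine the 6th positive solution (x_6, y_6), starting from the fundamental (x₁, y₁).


Step 1: Find the fundamental solution (x₁, y₁) of x² - 105y² = 1.
  Expand √105 as a continued fraction. a₀ = ⌊√105⌋ = 10; iterate m_{k+1} = d_k·a_k − m_k, d_{k+1} = (105 − m_{k+1}²)/d_k, a_{k+1} = ⌊(a₀ + m_{k+1})/d_{k+1}⌋ (starting m₀ = 0, d₀ = 1), with convergents p_k = a_k·p_{k-1} + p_{k-2}, q_k = a_k·q_{k-1} + q_{k-2} (p₋₁ = 1, q₋₁ = 0):
  k = 0: a₀ = 10; p₀/q₀ = 10/1; p₀² − 105·q₀² = 100 − 105 = -5.
  k = 1: m = 10, d = 5, a = ⌊(10 + 10)/5⌋ = 4; p/q = (4·10 + 1)/(4·1 + 0) = 41/4; p² − 105·q² = 1681 − 1680 = 1.
  The first convergent with p² − 105·q² = 1 gives the fundamental solution (x₁, y₁) = (41, 4).
Step 2: Apply the recurrence (x_{n+1}, y_{n+1}) = (x₁x_n + 105y₁y_n, x₁y_n + y₁x_n) repeatedly.
  From (x_1, y_1) = (41, 4): x_2 = 41·41 + 105·4·4 = 3361; y_2 = 41·4 + 4·41 = 328.
  From (x_2, y_2) = (3361, 328): x_3 = 41·3361 + 105·4·328 = 275561; y_3 = 41·328 + 4·3361 = 26892.
  From (x_3, y_3) = (275561, 26892): x_4 = 41·275561 + 105·4·26892 = 22592641; y_4 = 41·26892 + 4·275561 = 2204816.
  From (x_4, y_4) = (22592641, 2204816): x_5 = 41·22592641 + 105·4·2204816 = 1852321001; y_5 = 41·2204816 + 4·22592641 = 180768020.
  From (x_5, y_5) = (1852321001, 180768020): x_6 = 41·1852321001 + 105·4·180768020 = 151867729441; y_6 = 41·180768020 + 4·1852321001 = 14820772824.
Step 3: Verify x_6² - 105·y_6² = 23063807245564778172481 - 23063807245564778172480 = 1 (should be 1). ✓

(x_1, y_1) = (41, 4); (x_6, y_6) = (151867729441, 14820772824).


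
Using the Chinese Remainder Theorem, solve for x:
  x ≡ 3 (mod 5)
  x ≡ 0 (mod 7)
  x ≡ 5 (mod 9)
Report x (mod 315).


Moduli 5, 7, 9 are pairwise coprime; by CRT there is a unique solution modulo M = 5 · 7 · 9 = 315.
Solve pairwise, accumulating the modulus:
  Start with x ≡ 3 (mod 5).
  Combine with x ≡ 0 (mod 7): since gcd(5, 7) = 1, we get a unique residue mod 35.
    Write x = 3 + 5·t and substitute into x ≡ 0 (mod 7): 5·t ≡ 0 − 3 = -3 (mod 7).
    Reduce coefficients mod 7: 5·t ≡ 4 (mod 7).
    The inverse of 5 mod 7 is 3 (since 5·3 = 15 = 2·7 + 1), so t ≡ 3·4 = 12 ≡ 5 (mod 7).
    Then x = 3 + 5·5 = 28, valid modulo lcm(5, 7) = 35: x ≡ 28 (mod 35).
  Combine with x ≡ 5 (mod 9): since gcd(35, 9) = 1, we get a unique residue mod 315.
    Write x = 28 + 35·t and substitute into x ≡ 5 (mod 9): 35·t ≡ 5 − 28 = -23 (mod 9).
    Reduce coefficients mod 9: 8·t ≡ 4 (mod 9).
    The inverse of 8 mod 9 is 8 (since 8·8 = 64 = 7·9 + 1), so t ≡ 8·4 = 32 ≡ 5 (mod 9).
    Then x = 28 + 35·5 = 203, valid modulo lcm(35, 9) = 315: x ≡ 203 (mod 315).
Verify: 203 mod 5 = 3 ✓, 203 mod 7 = 0 ✓, 203 mod 9 = 5 ✓.

x ≡ 203 (mod 315).
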